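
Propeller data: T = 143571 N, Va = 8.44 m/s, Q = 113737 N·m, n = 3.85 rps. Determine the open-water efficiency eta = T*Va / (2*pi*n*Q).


Formula: eta = T * Va / (2 * pi * n * Q)
Step 1 — numerator = T * Va = 143571 * 8.44 = 1211739.24
Step 2 — 2 * pi * n = 2 * pi * 3.85 = 24.190263
Step 3 — denominator = 24.190263 * 113737 = 2751327.94
Step 4 — eta = 1211739.24 / 2751327.94 ≈ 0.44042 (5 s.f.)

0.44042


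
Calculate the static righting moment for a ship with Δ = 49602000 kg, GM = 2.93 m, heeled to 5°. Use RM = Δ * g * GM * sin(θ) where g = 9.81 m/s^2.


Formula: GZ = GM * sin(theta); RM = disp * g * GZ
Step 1 — GZ = 2.93 * sin(5°) = 2.93 * 0.087156 = 0.255367 m
Step 2 — RM = 49602000 * 9.81 * 0.255367 ≈ 124260000 N·m (5 s.f.)

124260000 N·m


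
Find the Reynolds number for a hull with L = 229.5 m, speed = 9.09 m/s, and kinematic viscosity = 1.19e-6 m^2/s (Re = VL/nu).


Formula: Re = V * L / nu
Step 1 — V * L = 9.09 * 229.5 = 2086.155 m^2/s
Step 2 — Re = 2086.155 / 1.19e-6 = 1.75e+09

1.75e+09


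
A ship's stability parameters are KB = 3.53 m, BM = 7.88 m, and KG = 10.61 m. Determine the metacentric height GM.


Formula: GM = KB + BM - KG
Step 1 — KM = KB + BM = 3.53 + 7.88 = 11.41 m
Step 2 — GM = KM - KG = 11.41 - 10.61 = 0.8 m

0.8 m


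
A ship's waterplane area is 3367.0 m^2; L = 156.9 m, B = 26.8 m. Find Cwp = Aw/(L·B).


Formula: Cwp = Aw / (L * B)
Step 1 — L * B = 156.9 * 26.8 = 4204.92 m^2
Step 2 — Cwp = 3367.0 / 4204.92 ≈ 0.80073 (5 s.f.)

0.80073


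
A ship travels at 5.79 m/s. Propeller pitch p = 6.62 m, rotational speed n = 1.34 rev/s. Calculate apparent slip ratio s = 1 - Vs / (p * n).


Formula: s = 1 - Vs / (p * n)
Step 1 — p * n = 6.62 * 1.34 = 8.8708
Step 2 — Vs / (p*n) = 5.79 / 8.8708 = 0.652703 (6 d.p.)
Step 3 — s = 1 - 0.652703 = 0.347297

0.347297


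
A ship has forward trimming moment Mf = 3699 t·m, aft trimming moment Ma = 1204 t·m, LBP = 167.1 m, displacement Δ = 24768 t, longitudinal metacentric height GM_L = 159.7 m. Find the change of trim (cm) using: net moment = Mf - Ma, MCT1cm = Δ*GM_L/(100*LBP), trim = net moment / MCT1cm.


Formula: net trimming moment = Mf - Ma; MCT1cm = Δ*GM_L/(100*LBP); trim = net moment / MCT1cm
Step 1 — net trimming moment = 3699 - 1204 = 2495 t·m
Step 2 — MCT1cm = 24768 * 159.7 / (100 * 167.1) = 236.7115 t·m/cm
Step 3 — trim = 2495 / 236.7115 ≈ 10.540 cm (5 s.f.)

10.540 cm


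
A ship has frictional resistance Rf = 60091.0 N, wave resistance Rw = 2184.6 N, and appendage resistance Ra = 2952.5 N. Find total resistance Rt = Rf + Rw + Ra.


Formula: Rt = Rf + Rw + Ra
Substituting: Rt = 60091.0 + 2184.6 + 2952.5
Result: Rt = 65228.1 N

65228.1 N


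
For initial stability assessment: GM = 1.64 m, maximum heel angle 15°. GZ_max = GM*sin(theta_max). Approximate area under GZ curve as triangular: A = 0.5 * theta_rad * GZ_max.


Formula: GZ_max = GM * sin(theta); Area = 0.5 * theta_rad * GZ_max
Step 1 — GZ_max = 1.64 * sin(15°) = 1.64 * 0.258819 = 0.424463 m
Step 2 — theta_rad = 15 * pi/180 = 0.261799 rad
Step 3 — Area = 0.5 * 0.261799 * 0.424463 ≈ 0.055562 m·rad (5 s.f.)

0.055562 m·rad


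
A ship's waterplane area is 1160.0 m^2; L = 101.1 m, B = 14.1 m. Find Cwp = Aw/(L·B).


Formula: Cwp = Aw / (L * B)
Step 1 — L * B = 101.1 * 14.1 = 1425.51 m^2
Step 2 — Cwp = 1160.0 / 1425.51 ≈ 0.81374 (5 s.f.)

0.81374


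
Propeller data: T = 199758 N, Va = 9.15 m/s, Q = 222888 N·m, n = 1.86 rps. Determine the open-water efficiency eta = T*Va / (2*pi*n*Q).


Formula: eta = T * Va / (2 * pi * n * Q)
Step 1 — numerator = T * Va = 199758 * 9.15 = 1827785.7
Step 2 — 2 * pi * n = 2 * pi * 1.86 = 11.686725
Step 3 — denominator = 11.686725 * 222888 = 2604830.76
Step 4 — eta = 1827785.7 / 2604830.76 ≈ 0.70169 (5 s.f.)

0.70169


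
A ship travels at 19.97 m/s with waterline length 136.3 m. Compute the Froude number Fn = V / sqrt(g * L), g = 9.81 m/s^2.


Formula: Fn = V / sqrt(g * L)
Step 1 — g * L = 9.81 * 136.3 = 1337.103
Step 2 — sqrt(g * L) = sqrt(1337.103) = 36.566419
Step 3 — Fn = 19.97 / 36.566419 ≈ 0.54613 (5 s.f.)

0.54613


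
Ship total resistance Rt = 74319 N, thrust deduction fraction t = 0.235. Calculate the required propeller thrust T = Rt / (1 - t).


Formula: T = Rt / (1 - t)
Step 1 — (1 - t) = 1 - 0.235 = 0.765
Step 2 — T = 74319 / 0.765 ≈ 97149 N (5 s.f.)

97149 N


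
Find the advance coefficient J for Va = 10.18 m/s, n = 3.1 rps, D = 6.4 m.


Formula: J = Va / (n * D)
Step 1 — n * D = 3.1 * 6.4 = 19.84
Step 2 — J = 10.18 / 19.84 ≈ 0.51310 (5 s.f.)

0.51310


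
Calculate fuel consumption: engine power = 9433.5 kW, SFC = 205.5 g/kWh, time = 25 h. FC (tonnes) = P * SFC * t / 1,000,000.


Formula: FC (tonnes) = P * SFC * t / 1,000,000
Step 1 — P * SFC * t = 9433.5 * 205.5 * 25 = 48464606.25 g
Step 2 — FC (tonnes) = 48464606.25 / 1,000,000 ≈ 48.465 tonnes (5 s.f.)

48.465 tonnes


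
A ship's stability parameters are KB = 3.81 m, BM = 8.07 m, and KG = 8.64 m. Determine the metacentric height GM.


Formula: GM = KB + BM - KG
Step 1 — KM = KB + BM = 3.81 + 8.07 = 11.88 m
Step 2 — GM = KM - KG = 11.88 - 8.64 = 3.24 m

3.24 m


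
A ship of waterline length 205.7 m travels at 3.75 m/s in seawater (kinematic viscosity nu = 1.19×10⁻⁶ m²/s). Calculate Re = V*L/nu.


Formula: Re = V * L / nu
Step 1 — V * L = 3.75 * 205.7 = 771.375 m^2/s
Step 2 — Re = 771.375 / 1.19e-6 = 6.48e+08

6.48e+08


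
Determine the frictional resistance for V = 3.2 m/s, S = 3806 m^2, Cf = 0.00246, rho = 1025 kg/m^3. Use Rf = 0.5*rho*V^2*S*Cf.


Formula: Rf = 0.5 * rho * V^2 * S * Cf
Step 1 — V^2 = 3.2^2 = 10.24
Step 2 — 0.5 * rho * V^2 = 0.5 * 1025 * 10.24 = 5248.0
Step 3 — Rf = 5248.0 * 3806 * 0.00246 ≈ 49136 N (5 s.f.)

49136 N


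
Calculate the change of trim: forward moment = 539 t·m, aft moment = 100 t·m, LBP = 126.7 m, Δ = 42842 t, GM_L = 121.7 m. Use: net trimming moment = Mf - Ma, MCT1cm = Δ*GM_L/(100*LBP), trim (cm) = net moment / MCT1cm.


Formula: net trimming moment = Mf - Ma; MCT1cm = Δ*GM_L/(100*LBP); trim = net moment / MCT1cm
Step 1 — net trimming moment = 539 - 100 = 439 t·m
Step 2 — MCT1cm = 42842 * 121.7 / (100 * 126.7) = 411.5131 t·m/cm
Step 3 — trim = 439 / 411.5131 ≈ 1.0668 cm (5 s.f.)

1.0668 cm


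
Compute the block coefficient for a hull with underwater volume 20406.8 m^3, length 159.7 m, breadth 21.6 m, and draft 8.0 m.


Formula: Cb = V / (L * B * T)
Step 1 — L * B * T = 159.7 * 21.6 * 8.0 = 27596.16 m^3
Step 2 — Cb = 20406.8 / 27596.16 ≈ 0.73948 (5 s.f.)

0.73948


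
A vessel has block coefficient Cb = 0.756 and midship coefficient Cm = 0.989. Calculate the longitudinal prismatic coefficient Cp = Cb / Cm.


Formula: Cp = Cb / Cm
Substituting: Cp = 0.756 / 0.989
Result: Cp ≈ 0.76441 (5 s.f.)

0.76441


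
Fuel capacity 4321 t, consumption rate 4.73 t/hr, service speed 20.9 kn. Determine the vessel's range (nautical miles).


Formula: endurance = fuel / rate; range = endurance * speed
Step 1 — endurance = 4321 / 4.73 = 913.5307 hours
Step 2 — range = 913.5307 * 20.9 ≈ 19093 nautical miles (5 s.f.)

19093 NM


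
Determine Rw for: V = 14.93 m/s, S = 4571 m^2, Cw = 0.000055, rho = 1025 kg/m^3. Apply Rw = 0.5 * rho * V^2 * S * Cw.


Formula: Rw = 0.5 * rho * V^2 * S * Cw
Step 1 — V^2 = 14.93^2 = 222.9049
Step 2 — 0.5 * rho * V^2 = 0.5 * 1025 * 222.9049 = 114238.76125
Step 3 — Rw = 114238.76125 * 4571 * 0.000055 ≈ 28720 N (5 s.f.)

28720 N


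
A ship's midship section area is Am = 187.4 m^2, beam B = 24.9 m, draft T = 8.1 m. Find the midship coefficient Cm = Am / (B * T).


Formula: Cm = Am / (B * T)
Step 1 — B * T = 24.9 * 8.1 = 201.69 m^2
Step 2 — Cm = 187.4 / 201.69 ≈ 0.92915 (5 s.f.)

0.92915


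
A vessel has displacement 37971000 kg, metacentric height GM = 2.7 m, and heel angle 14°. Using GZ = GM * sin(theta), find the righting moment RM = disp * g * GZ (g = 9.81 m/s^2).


Formula: GZ = GM * sin(theta); RM = disp * g * GZ
Step 1 — GZ = 2.7 * sin(14°) = 2.7 * 0.241922 = 0.653189 m
Step 2 — RM = 37971000 * 9.81 * 0.653189 ≈ 243310000 N·m (5 s.f.)

243310000 N·m


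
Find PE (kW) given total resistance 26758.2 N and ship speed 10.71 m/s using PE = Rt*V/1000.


Formula: PE = Rt * V / 1000 (kW)
Step 1 — PE (W) = 26758.2 * 10.71 = 286580.322 W
Step 2 — PE (kW) = 286580.322 / 1000 ≈ 286.58 kW (5 s.f.)

286.58 kW


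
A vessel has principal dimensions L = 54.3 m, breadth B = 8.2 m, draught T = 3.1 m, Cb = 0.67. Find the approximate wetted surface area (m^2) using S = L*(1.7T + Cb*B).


Formula: S = 1.7*L*T + V/T with V = Cb*L*B*T, i.e. S = L * (1.7*T + Cb*B)
Step 1 — 1.7*T = 1.7 * 3.1 = 5.27 m
Step 2 — Cb*B = 0.67 * 8.2 = 5.494 m
Step 3 — 1.7*T + Cb*B = 5.27 + 5.494 = 10.764 m
Step 4 — S = 54.3 * 10.764 ≈ 584.49 m^2 (5 s.f.)

584.49 m^2


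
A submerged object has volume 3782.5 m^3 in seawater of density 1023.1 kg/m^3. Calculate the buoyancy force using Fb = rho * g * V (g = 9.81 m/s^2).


Formula: Fb = rho * g * V
Substituting: Fb = 1023.1 * 9.81 * 3782.5
Intermediate: 1023.1 * 9.81 = 10036.611
Result: Fb = 10036.611 * 3782.5 ≈ 37963000 N (5 s.f.)

37963000 N


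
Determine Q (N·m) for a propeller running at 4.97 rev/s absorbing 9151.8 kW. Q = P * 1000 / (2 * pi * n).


Formula: Q = P_W / (2 * pi * n)
Step 1 — P_W = 9151.8 kW * 1000 = 9151800.0 W
Step 2 — 2 * pi * n = 2 * pi * 4.97 = 31.227431
Step 3 — Q = 9151800.0 / 31.227431 ≈ 293070 N·m (5 s.f.)

293070 N·m


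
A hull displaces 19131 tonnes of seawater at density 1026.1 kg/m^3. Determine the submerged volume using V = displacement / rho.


Formula: V = mass / rho
Step 1 — convert tonnes to kg: 19131 t * 1000 = 19131000 kg
Step 2 — V = 19131000 / 1026.1 ≈ 18644 m^3 (5 s.f.)

18644 m^3


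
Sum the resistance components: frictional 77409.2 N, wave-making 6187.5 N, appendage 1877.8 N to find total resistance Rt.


Formula: Rt = Rf + Rw + Ra
Substituting: Rt = 77409.2 + 6187.5 + 1877.8
Result: Rt = 85474.5 N

85474.5 N


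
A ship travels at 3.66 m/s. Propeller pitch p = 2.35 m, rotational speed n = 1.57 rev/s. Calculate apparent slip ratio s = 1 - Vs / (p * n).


Formula: s = 1 - Vs / (p * n)
Step 1 — p * n = 2.35 * 1.57 = 3.6895
Step 2 — Vs / (p*n) = 3.66 / 3.6895 = 0.992004 (6 d.p.)
Step 3 — s = 1 - 0.992004 = 0.007996

0.007996


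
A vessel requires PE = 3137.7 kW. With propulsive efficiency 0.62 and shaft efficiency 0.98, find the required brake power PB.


Formula: PB = PE / (eta_D * eta_S)
Step 1 — combined efficiency = eta_D * eta_S = 0.62 * 0.98 = 0.6076
Step 2 — PB = 3137.7 / 0.6076 ≈ 5164.1 kW (5 s.f.)

5164.1 kW


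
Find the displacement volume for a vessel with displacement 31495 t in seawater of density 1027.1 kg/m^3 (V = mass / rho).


Formula: V = mass / rho
Step 1 — convert tonnes to kg: 31495 t * 1000 = 31495000 kg
Step 2 — V = 31495000 / 1027.1 ≈ 30664 m^3 (5 s.f.)

30664 m^3


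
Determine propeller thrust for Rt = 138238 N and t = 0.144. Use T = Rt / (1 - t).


Formula: T = Rt / (1 - t)
Step 1 — (1 - t) = 1 - 0.144 = 0.856
Step 2 — T = 138238 / 0.856 ≈ 161490 N (5 s.f.)

161490 N


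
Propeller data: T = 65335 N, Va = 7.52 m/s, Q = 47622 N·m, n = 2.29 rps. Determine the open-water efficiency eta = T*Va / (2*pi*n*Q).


Formula: eta = T * Va / (2 * pi * n * Q)
Step 1 — numerator = T * Va = 65335 * 7.52 = 491319.2
Step 2 — 2 * pi * n = 2 * pi * 2.29 = 14.388494
Step 3 — denominator = 14.388494 * 47622 = 685208.86
Step 4 — eta = 491319.2 / 685208.86 ≈ 0.71704 (5 s.f.)

0.71704


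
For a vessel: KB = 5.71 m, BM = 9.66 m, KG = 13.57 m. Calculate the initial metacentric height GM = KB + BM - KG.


Formula: GM = KB + BM - KG
Step 1 — KM = KB + BM = 5.71 + 9.66 = 15.37 m
Step 2 — GM = KM - KG = 15.37 - 13.57 = 1.8 m

1.8 m


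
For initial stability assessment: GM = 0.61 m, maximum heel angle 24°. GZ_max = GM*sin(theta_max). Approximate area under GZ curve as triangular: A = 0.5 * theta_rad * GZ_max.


Formula: GZ_max = GM * sin(theta); Area = 0.5 * theta_rad * GZ_max
Step 1 — GZ_max = 0.61 * sin(24°) = 0.61 * 0.406737 = 0.24811 m
Step 2 — theta_rad = 24 * pi/180 = 0.418879 rad
Step 3 — Area = 0.5 * 0.418879 * 0.24811 ≈ 0.051964 m·rad (5 s.f.)

0.051964 m·rad


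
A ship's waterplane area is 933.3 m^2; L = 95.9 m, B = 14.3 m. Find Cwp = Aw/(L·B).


Formula: Cwp = Aw / (L * B)
Step 1 — L * B = 95.9 * 14.3 = 1371.37 m^2
Step 2 — Cwp = 933.3 / 1371.37 ≈ 0.68056 (5 s.f.)

0.68056


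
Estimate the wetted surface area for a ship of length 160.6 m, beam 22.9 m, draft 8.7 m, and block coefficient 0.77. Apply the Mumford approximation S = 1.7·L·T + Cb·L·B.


Formula: S = 1.7*L*T + V/T with V = Cb*L*B*T, i.e. S = L * (1.7*T + Cb*B)
Step 1 — 1.7*T = 1.7 * 8.7 = 14.79 m
Step 2 — Cb*B = 0.77 * 22.9 = 17.633 m
Step 3 — 1.7*T + Cb*B = 14.79 + 17.633 = 32.423 m
Step 4 — S = 160.6 * 32.423 ≈ 5207.1 m^2 (5 s.f.)

5207.1 m^2


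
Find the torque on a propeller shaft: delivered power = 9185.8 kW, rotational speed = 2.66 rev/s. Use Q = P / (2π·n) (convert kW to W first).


Formula: Q = P_W / (2 * pi * n)
Step 1 — P_W = 9185.8 kW * 1000 = 9185800.0 W
Step 2 — 2 * pi * n = 2 * pi * 2.66 = 16.713273
Step 3 — Q = 9185800.0 / 16.713273 ≈ 549610 N·m (5 s.f.)

549610 N·m


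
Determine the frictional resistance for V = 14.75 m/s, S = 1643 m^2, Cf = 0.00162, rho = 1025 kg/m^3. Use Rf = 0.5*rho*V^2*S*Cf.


Formula: Rf = 0.5 * rho * V^2 * S * Cf
Step 1 — V^2 = 14.75^2 = 217.5625
Step 2 — 0.5 * rho * V^2 = 0.5 * 1025 * 217.5625 = 111500.78125
Step 3 — Rf = 111500.78125 * 1643 * 0.00162 ≈ 296780 N (5 s.f.)

296780 N


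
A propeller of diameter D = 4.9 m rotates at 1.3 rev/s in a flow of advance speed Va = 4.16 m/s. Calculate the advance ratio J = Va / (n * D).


Formula: J = Va / (n * D)
Step 1 — n * D = 1.3 * 4.9 = 6.37
Step 2 — J = 4.16 / 6.37 ≈ 0.65306 (5 s.f.)

0.65306


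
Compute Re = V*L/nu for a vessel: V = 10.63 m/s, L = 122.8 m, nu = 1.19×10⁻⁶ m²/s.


Formula: Re = V * L / nu
Step 1 — V * L = 10.63 * 122.8 = 1305.364 m^2/s
Step 2 — Re = 1305.364 / 1.19e-6 = 1.10e+09

1.10e+09


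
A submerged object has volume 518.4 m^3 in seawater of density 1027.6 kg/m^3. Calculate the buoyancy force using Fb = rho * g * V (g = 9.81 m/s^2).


Formula: Fb = rho * g * V
Substituting: Fb = 1027.6 * 9.81 * 518.4
Intermediate: 1027.6 * 9.81 = 10080.756
Result: Fb = 10080.756 * 518.4 ≈ 5225900 N (5 s.f.)

5225900 N


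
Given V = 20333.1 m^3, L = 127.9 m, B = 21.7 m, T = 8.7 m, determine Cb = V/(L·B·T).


Formula: Cb = V / (L * B * T)
Step 1 — L * B * T = 127.9 * 21.7 * 8.7 = 24146.241 m^3
Step 2 — Cb = 20333.1 / 24146.241 ≈ 0.84208 (5 s.f.)

0.84208


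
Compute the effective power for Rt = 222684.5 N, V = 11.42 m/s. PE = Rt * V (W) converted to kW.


Formula: PE = Rt * V / 1000 (kW)
Step 1 — PE (W) = 222684.5 * 11.42 = 2543056.99 W
Step 2 — PE (kW) = 2543056.99 / 1000 ≈ 2543.1 kW (5 s.f.)

2543.1 kW


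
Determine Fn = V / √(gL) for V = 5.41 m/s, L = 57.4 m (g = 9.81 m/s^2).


Formula: Fn = V / sqrt(g * L)
Step 1 — g * L = 9.81 * 57.4 = 563.094
Step 2 — sqrt(g * L) = sqrt(563.094) = 23.729602
Step 3 — Fn = 5.41 / 23.729602 ≈ 0.22799 (5 s.f.)

0.22799


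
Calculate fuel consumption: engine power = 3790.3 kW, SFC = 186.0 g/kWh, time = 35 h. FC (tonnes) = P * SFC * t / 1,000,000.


Formula: FC (tonnes) = P * SFC * t / 1,000,000
Step 1 — P * SFC * t = 3790.3 * 186.0 * 35 = 24674853.0 g
Step 2 — FC (tonnes) = 24674853.0 / 1,000,000 ≈ 24.675 tonnes (5 s.f.)

24.675 tonnes


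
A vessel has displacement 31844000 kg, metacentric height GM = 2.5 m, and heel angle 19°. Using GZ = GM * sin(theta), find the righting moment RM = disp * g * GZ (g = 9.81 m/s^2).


Formula: GZ = GM * sin(theta); RM = disp * g * GZ
Step 1 — GZ = 2.5 * sin(19°) = 2.5 * 0.325568 = 0.81392 m
Step 2 — RM = 31844000 * 9.81 * 0.81392 ≈ 254260000 N·m (5 s.f.)

254260000 N·m


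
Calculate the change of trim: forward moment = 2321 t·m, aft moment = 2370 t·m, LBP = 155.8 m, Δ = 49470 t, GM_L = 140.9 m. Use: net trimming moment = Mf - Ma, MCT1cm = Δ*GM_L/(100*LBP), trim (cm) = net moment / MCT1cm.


Formula: net trimming moment = Mf - Ma; MCT1cm = Δ*GM_L/(100*LBP); trim = net moment / MCT1cm
Step 1 — net trimming moment = 2321 - 2370 = -49 t·m
Step 2 — MCT1cm = 49470 * 140.9 / (100 * 155.8) = 447.3892 t·m/cm
Step 3 — trim = -49 / 447.3892 ≈ -0.10952 cm (5 s.f.)

-0.10952 cm


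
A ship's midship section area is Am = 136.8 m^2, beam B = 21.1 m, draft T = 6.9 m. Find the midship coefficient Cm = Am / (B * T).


Formula: Cm = Am / (B * T)
Step 1 — B * T = 21.1 * 6.9 = 145.59 m^2
Step 2 — Cm = 136.8 / 145.59 ≈ 0.93962 (5 s.f.)

0.93962


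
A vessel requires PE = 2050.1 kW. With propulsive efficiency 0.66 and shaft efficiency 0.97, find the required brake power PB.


Formula: PB = PE / (eta_D * eta_S)
Step 1 — combined efficiency = eta_D * eta_S = 0.66 * 0.97 = 0.6402
Step 2 — PB = 2050.1 / 0.6402 ≈ 3202.3 kW (5 s.f.)

3202.3 kW


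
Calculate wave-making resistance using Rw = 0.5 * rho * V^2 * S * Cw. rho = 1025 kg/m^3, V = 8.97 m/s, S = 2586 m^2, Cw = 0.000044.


Formula: Rw = 0.5 * rho * V^2 * S * Cw
Step 1 — V^2 = 8.97^2 = 80.4609
Step 2 — 0.5 * rho * V^2 = 0.5 * 1025 * 80.4609 = 41236.21125
Step 3 — Rw = 41236.21125 * 2586 * 0.000044 ≈ 4692.0 N (5 s.f.)

4692.0 N


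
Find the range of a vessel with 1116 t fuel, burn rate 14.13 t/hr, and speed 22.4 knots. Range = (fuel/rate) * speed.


Formula: endurance = fuel / rate; range = endurance * speed
Step 1 — endurance = 1116 / 14.13 = 78.9809 hours
Step 2 — range = 78.9809 * 22.4 ≈ 1769.2 nautical miles (5 s.f.)

1769.2 NM


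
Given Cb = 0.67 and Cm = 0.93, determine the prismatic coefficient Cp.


Formula: Cp = Cb / Cm
Substituting: Cp = 0.67 / 0.93
Result: Cp ≈ 0.72043 (5 s.f.)

0.72043


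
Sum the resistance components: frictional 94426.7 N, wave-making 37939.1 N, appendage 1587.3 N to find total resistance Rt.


Formula: Rt = Rf + Rw + Ra
Substituting: Rt = 94426.7 + 37939.1 + 1587.3
Result: Rt = 133953.1 N

133953.1 N


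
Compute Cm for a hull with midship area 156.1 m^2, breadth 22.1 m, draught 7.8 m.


Formula: Cm = Am / (B * T)
Step 1 — B * T = 22.1 * 7.8 = 172.38 m^2
Step 2 — Cm = 156.1 / 172.38 ≈ 0.90556 (5 s.f.)

0.90556


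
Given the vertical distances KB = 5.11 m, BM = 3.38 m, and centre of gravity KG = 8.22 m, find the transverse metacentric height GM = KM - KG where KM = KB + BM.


Formula: GM = KB + BM - KG
Step 1 — KM = KB + BM = 5.11 + 3.38 = 8.49 m
Step 2 — GM = KM - KG = 8.49 - 8.22 = 0.27 m

0.27 m


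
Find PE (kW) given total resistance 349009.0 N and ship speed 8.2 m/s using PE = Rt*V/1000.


Formula: PE = Rt * V / 1000 (kW)
Step 1 — PE (W) = 349009.0 * 8.2 = 2861873.8 W
Step 2 — PE (kW) = 2861873.8 / 1000 ≈ 2861.9 kW (5 s.f.)

2861.9 kW


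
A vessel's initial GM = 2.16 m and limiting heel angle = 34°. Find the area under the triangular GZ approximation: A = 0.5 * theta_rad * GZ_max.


Formula: GZ_max = GM * sin(theta); Area = 0.5 * theta_rad * GZ_max
Step 1 — GZ_max = 2.16 * sin(34°) = 2.16 * 0.559193 = 1.207857 m
Step 2 — theta_rad = 34 * pi/180 = 0.593412 rad
Step 3 — Area = 0.5 * 0.593412 * 1.207857 ≈ 0.35838 m·rad (5 s.f.)

0.35838 m·rad


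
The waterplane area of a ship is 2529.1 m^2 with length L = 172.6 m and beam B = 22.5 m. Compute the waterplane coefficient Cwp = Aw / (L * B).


Formula: Cwp = Aw / (L * B)
Step 1 — L * B = 172.6 * 22.5 = 3883.5 m^2
Step 2 — Cwp = 2529.1 / 3883.5 ≈ 0.65124 (5 s.f.)

0.65124


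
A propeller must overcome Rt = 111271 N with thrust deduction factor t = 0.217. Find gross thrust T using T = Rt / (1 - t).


Formula: T = Rt / (1 - t)
Step 1 — (1 - t) = 1 - 0.217 = 0.783
Step 2 — T = 111271 / 0.783 ≈ 142110 N (5 s.f.)

142110 N


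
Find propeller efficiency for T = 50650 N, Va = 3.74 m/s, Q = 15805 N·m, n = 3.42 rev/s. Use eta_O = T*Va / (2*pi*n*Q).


Formula: eta = T * Va / (2 * pi * n * Q)
Step 1 — numerator = T * Va = 50650 * 3.74 = 189431.0
Step 2 — 2 * pi * n = 2 * pi * 3.42 = 21.488494
Step 3 — denominator = 21.488494 * 15805 = 339625.65
Step 4 — eta = 189431.0 / 339625.65 ≈ 0.55776 (5 s.f.)

0.55776


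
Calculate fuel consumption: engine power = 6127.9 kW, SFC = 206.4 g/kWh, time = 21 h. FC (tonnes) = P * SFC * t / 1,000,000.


Formula: FC (tonnes) = P * SFC * t / 1,000,000
Step 1 — P * SFC * t = 6127.9 * 206.4 * 21 = 26560769.76 g
Step 2 — FC (tonnes) = 26560769.76 / 1,000,000 ≈ 26.561 tonnes (5 s.f.)

26.561 tonnes


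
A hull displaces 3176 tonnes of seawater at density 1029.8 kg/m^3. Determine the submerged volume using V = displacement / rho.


Formula: V = mass / rho
Step 1 — convert tonnes to kg: 3176 t * 1000 = 3176000 kg
Step 2 — V = 3176000 / 1029.8 ≈ 3084.1 m^3 (5 s.f.)

3084.1 m^3


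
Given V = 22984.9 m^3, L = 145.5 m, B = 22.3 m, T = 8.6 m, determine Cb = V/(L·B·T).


Formula: Cb = V / (L * B * T)
Step 1 — L * B * T = 145.5 * 22.3 * 8.6 = 27903.99 m^3
Step 2 — Cb = 22984.9 / 27903.99 ≈ 0.82371 (5 s.f.)

0.82371


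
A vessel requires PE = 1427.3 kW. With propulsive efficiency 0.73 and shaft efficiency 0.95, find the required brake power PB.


Formula: PB = PE / (eta_D * eta_S)
Step 1 — combined efficiency = eta_D * eta_S = 0.73 * 0.95 = 0.6935
Step 2 — PB = 1427.3 / 0.6935 ≈ 2058.1 kW (5 s.f.)

2058.1 kW


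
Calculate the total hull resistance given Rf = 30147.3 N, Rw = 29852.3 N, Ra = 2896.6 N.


Formula: Rt = Rf + Rw + Ra
Substituting: Rt = 30147.3 + 29852.3 + 2896.6
Result: Rt = 62896.2 N

62896.2 N


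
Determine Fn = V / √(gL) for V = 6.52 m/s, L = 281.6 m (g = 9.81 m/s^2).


Formula: Fn = V / sqrt(g * L)
Step 1 — g * L = 9.81 * 281.6 = 2762.496
Step 2 — sqrt(g * L) = sqrt(2762.496) = 52.559452
Step 3 — Fn = 6.52 / 52.559452 ≈ 0.12405 (5 s.f.)

0.12405


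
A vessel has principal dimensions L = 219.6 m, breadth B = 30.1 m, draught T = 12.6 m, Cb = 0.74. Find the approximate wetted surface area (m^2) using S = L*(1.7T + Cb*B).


Formula: S = 1.7*L*T + V/T with V = Cb*L*B*T, i.e. S = L * (1.7*T + Cb*B)
Step 1 — 1.7*T = 1.7 * 12.6 = 21.42 m
Step 2 — Cb*B = 0.74 * 30.1 = 22.274 m
Step 3 — 1.7*T + Cb*B = 21.42 + 22.274 = 43.694 m
Step 4 — S = 219.6 * 43.694 ≈ 9595.2 m^2 (5 s.f.)

9595.2 m^2


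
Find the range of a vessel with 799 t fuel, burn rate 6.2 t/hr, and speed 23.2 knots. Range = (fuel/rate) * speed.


Formula: endurance = fuel / rate; range = endurance * speed
Step 1 — endurance = 799 / 6.2 = 128.871 hours
Step 2 — range = 128.871 * 23.2 ≈ 2989.8 nautical miles (5 s.f.)

2989.8 NM


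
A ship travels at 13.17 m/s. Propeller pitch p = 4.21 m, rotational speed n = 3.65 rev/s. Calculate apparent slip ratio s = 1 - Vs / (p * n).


Formula: s = 1 - Vs / (p * n)
Step 1 — p * n = 4.21 * 3.65 = 15.3665
Step 2 — Vs / (p*n) = 13.17 / 15.3665 = 0.857059 (6 d.p.)
Step 3 — s = 1 - 0.857059 = 0.142941

0.142941


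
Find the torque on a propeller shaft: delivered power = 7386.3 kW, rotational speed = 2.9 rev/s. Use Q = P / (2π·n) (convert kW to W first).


Formula: Q = P_W / (2 * pi * n)
Step 1 — P_W = 7386.3 kW * 1000 = 7386300.0 W
Step 2 — 2 * pi * n = 2 * pi * 2.9 = 18.221237
Step 3 — Q = 7386300.0 / 18.221237 ≈ 405370 N·m (5 s.f.)

405370 N·m


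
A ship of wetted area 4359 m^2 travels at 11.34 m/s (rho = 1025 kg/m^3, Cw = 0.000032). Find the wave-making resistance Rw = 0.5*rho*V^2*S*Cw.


Formula: Rw = 0.5 * rho * V^2 * S * Cw
Step 1 — V^2 = 11.34^2 = 128.5956
Step 2 — 0.5 * rho * V^2 = 0.5 * 1025 * 128.5956 = 65905.245
Step 3 — Rw = 65905.245 * 4359 * 0.000032 ≈ 9193.0 N (5 s.f.)

9193.0 N


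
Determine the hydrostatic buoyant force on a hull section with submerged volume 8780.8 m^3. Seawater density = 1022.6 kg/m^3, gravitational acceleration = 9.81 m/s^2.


Formula: Fb = rho * g * V
Substituting: Fb = 1022.6 * 9.81 * 8780.8
Intermediate: 1022.6 * 9.81 = 10031.706
Result: Fb = 10031.706 * 8780.8 ≈ 88086000 N (5 s.f.)

88086000 N


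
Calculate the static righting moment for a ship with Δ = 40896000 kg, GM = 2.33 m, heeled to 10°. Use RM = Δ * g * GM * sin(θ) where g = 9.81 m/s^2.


Formula: GZ = GM * sin(theta); RM = disp * g * GZ
Step 1 — GZ = 2.33 * sin(10°) = 2.33 * 0.173648 = 0.4046 m
Step 2 — RM = 40896000 * 9.81 * 0.4046 ≈ 162320000 N·m (5 s.f.)

162320000 N·m


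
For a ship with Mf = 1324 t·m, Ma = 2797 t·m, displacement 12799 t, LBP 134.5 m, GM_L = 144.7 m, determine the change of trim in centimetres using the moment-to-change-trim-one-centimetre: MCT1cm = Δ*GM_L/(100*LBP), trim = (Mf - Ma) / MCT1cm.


Formula: net trimming moment = Mf - Ma; MCT1cm = Δ*GM_L/(100*LBP); trim = net moment / MCT1cm
Step 1 — net trimming moment = 1324 - 2797 = -1473 t·m
Step 2 — MCT1cm = 12799 * 144.7 / (100 * 134.5) = 137.6963 t·m/cm
Step 3 — trim = -1473 / 137.6963 ≈ -10.697 cm (5 s.f.)

-10.697 cm


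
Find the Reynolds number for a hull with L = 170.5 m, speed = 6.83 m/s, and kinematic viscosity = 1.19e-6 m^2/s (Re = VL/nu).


Formula: Re = V * L / nu
Step 1 — V * L = 6.83 * 170.5 = 1164.515 m^2/s
Step 2 — Re = 1164.515 / 1.19e-6 = 9.79e+08

9.79e+08


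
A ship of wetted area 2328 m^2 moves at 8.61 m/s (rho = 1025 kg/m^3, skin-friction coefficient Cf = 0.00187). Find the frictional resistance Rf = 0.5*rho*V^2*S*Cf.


Formula: Rf = 0.5 * rho * V^2 * S * Cf
Step 1 — V^2 = 8.61^2 = 74.1321
Step 2 — 0.5 * rho * V^2 = 0.5 * 1025 * 74.1321 = 37992.70125
Step 3 — Rf = 37992.70125 * 2328 * 0.00187 ≈ 165400 N (5 s.f.)

165400 N


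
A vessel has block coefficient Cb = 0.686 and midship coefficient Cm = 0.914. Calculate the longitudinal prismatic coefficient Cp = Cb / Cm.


Formula: Cp = Cb / Cm
Substituting: Cp = 0.686 / 0.914
Result: Cp ≈ 0.75055 (5 s.f.)

0.75055


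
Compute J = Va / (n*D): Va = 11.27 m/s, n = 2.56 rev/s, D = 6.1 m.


Formula: J = Va / (n * D)
Step 1 — n * D = 2.56 * 6.1 = 15.616
Step 2 — J = 11.27 / 15.616 ≈ 0.72170 (5 s.f.)

0.72170


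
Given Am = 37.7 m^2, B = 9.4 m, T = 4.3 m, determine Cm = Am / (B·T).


Formula: Cm = Am / (B * T)
Step 1 — B * T = 9.4 * 4.3 = 40.42 m^2
Step 2 — Cm = 37.7 / 40.42 ≈ 0.93271 (5 s.f.)

0.93271


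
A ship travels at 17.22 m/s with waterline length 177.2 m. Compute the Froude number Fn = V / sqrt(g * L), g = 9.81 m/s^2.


Formula: Fn = V / sqrt(g * L)
Step 1 — g * L = 9.81 * 177.2 = 1738.332
Step 2 — sqrt(g * L) = sqrt(1738.332) = 41.693309
Step 3 — Fn = 17.22 / 41.693309 ≈ 0.41302 (5 s.f.)

0.41302


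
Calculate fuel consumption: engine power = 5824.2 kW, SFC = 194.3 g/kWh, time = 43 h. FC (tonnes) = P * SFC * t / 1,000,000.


Formula: FC (tonnes) = P * SFC * t / 1,000,000
Step 1 — P * SFC * t = 5824.2 * 194.3 * 43 = 48660608.58 g
Step 2 — FC (tonnes) = 48660608.58 / 1,000,000 ≈ 48.661 tonnes (5 s.f.)

48.661 tonnes


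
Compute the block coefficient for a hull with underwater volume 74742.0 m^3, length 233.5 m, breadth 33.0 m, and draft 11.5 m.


Formula: Cb = V / (L * B * T)
Step 1 — L * B * T = 233.5 * 33.0 * 11.5 = 88613.25 m^3
Step 2 — Cb = 74742.0 / 88613.25 ≈ 0.84346 (5 s.f.)

0.84346


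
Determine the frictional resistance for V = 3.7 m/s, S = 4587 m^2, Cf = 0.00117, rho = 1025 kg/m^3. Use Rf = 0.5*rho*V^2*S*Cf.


Formula: Rf = 0.5 * rho * V^2 * S * Cf
Step 1 — V^2 = 3.7^2 = 13.69
Step 2 — 0.5 * rho * V^2 = 0.5 * 1025 * 13.69 = 7016.125
Step 3 — Rf = 7016.125 * 4587 * 0.00117 ≈ 37654 N (5 s.f.)

37654 N


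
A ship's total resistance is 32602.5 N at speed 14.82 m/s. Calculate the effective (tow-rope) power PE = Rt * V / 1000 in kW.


Formula: PE = Rt * V / 1000 (kW)
Step 1 — PE (W) = 32602.5 * 14.82 = 483169.05 W
Step 2 — PE (kW) = 483169.05 / 1000 ≈ 483.17 kW (5 s.f.)

483.17 kW


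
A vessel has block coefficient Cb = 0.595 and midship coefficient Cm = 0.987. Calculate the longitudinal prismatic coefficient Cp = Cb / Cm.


Formula: Cp = Cb / Cm
Substituting: Cp = 0.595 / 0.987
Result: Cp ≈ 0.60284 (5 s.f.)

0.60284


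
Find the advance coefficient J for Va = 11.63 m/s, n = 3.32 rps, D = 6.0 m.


Formula: J = Va / (n * D)
Step 1 — n * D = 3.32 * 6.0 = 19.92
Step 2 — J = 11.63 / 19.92 ≈ 0.58384 (5 s.f.)

0.58384


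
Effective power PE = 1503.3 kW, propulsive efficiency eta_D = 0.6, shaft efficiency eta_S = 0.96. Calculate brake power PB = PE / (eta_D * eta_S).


Formula: PB = PE / (eta_D * eta_S)
Step 1 — combined efficiency = eta_D * eta_S = 0.6 * 0.96 = 0.576
Step 2 — PB = 1503.3 / 0.576 ≈ 2609.9 kW (5 s.f.)

2609.9 kW


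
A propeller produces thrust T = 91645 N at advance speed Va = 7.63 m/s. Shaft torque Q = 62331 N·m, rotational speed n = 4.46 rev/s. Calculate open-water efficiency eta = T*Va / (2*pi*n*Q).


Formula: eta = T * Va / (2 * pi * n * Q)
Step 1 — numerator = T * Va = 91645 * 7.63 = 699251.35
Step 2 — 2 * pi * n = 2 * pi * 4.46 = 28.023006
Step 3 — denominator = 28.023006 * 62331 = 1746701.99
Step 4 — eta = 699251.35 / 1746701.99 ≈ 0.40033 (5 s.f.)

0.40033


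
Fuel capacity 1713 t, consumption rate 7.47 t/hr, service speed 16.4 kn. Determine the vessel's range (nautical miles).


Formula: endurance = fuel / rate; range = endurance * speed
Step 1 — endurance = 1713 / 7.47 = 229.3173 hours
Step 2 — range = 229.3173 * 16.4 ≈ 3760.8 nautical miles (5 s.f.)

3760.8 NM


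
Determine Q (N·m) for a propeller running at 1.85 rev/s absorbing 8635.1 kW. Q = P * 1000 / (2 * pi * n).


Formula: Q = P_W / (2 * pi * n)
Step 1 — P_W = 8635.1 kW * 1000 = 8635100.0 W
Step 2 — 2 * pi * n = 2 * pi * 1.85 = 11.623893
Step 3 — Q = 8635100.0 / 11.623893 ≈ 742880 N·m (5 s.f.)

742880 N·m


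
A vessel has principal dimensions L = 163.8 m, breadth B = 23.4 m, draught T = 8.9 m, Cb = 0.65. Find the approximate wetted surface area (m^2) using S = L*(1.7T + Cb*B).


Formula: S = 1.7*L*T + V/T with V = Cb*L*B*T, i.e. S = L * (1.7*T + Cb*B)
Step 1 — 1.7*T = 1.7 * 8.9 = 15.13 m
Step 2 — Cb*B = 0.65 * 23.4 = 15.21 m
Step 3 — 1.7*T + Cb*B = 15.13 + 15.21 = 30.34 m
Step 4 — S = 163.8 * 30.34 ≈ 4969.7 m^2 (5 s.f.)

4969.7 m^2


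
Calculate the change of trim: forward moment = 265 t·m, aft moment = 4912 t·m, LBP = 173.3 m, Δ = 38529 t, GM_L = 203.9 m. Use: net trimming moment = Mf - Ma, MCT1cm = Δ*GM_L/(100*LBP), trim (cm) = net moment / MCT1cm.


Formula: net trimming moment = Mf - Ma; MCT1cm = Δ*GM_L/(100*LBP); trim = net moment / MCT1cm
Step 1 — net trimming moment = 265 - 4912 = -4647 t·m
Step 2 — MCT1cm = 38529 * 203.9 / (100 * 173.3) = 453.3216 t·m/cm
Step 3 — trim = -4647 / 453.3216 ≈ -10.251 cm (5 s.f.)

-10.251 cm


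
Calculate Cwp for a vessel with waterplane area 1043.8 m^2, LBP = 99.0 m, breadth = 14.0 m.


Formula: Cwp = Aw / (L * B)
Step 1 — L * B = 99.0 * 14.0 = 1386.0 m^2
Step 2 — Cwp = 1043.8 / 1386.0 ≈ 0.75310 (5 s.f.)

0.75310


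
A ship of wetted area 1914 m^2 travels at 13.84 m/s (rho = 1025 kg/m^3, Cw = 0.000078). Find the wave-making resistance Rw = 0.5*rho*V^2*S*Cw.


Formula: Rw = 0.5 * rho * V^2 * S * Cw
Step 1 — V^2 = 13.84^2 = 191.5456
Step 2 — 0.5 * rho * V^2 = 0.5 * 1025 * 191.5456 = 98167.12
Step 3 — Rw = 98167.12 * 1914 * 0.000078 ≈ 14656 N (5 s.f.)

14656 N


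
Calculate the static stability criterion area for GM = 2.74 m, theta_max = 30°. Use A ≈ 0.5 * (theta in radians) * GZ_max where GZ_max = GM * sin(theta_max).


Formula: GZ_max = GM * sin(theta); Area = 0.5 * theta_rad * GZ_max
Step 1 — GZ_max = 2.74 * sin(30°) = 2.74 * 0.5 = 1.37 m
Step 2 — theta_rad = 30 * pi/180 = 0.523599 rad
Step 3 — Area = 0.5 * 0.523599 * 1.37 ≈ 0.35867 m·rad (5 s.f.)

0.35867 m·rad


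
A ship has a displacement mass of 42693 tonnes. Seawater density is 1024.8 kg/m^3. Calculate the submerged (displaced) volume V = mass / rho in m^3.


Formula: V = mass / rho
Step 1 — convert tonnes to kg: 42693 t * 1000 = 42693000 kg
Step 2 — V = 42693000 / 1024.8 ≈ 41660 m^3 (5 s.f.)

41660 m^3


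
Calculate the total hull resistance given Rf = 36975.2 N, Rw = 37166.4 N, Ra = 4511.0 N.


Formula: Rt = Rf + Rw + Ra
Substituting: Rt = 36975.2 + 37166.4 + 4511.0
Result: Rt = 78652.6 N

78652.6 N


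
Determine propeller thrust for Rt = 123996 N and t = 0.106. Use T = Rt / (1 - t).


Formula: T = Rt / (1 - t)
Step 1 — (1 - t) = 1 - 0.106 = 0.894
Step 2 — T = 123996 / 0.894 ≈ 138700 N (5 s.f.)

138700 N


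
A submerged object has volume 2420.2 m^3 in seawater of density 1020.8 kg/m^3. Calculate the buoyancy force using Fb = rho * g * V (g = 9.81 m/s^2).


Formula: Fb = rho * g * V
Substituting: Fb = 1020.8 * 9.81 * 2420.2
Intermediate: 1020.8 * 9.81 = 10014.048
Result: Fb = 10014.048 * 2420.2 ≈ 24236000 N (5 s.f.)

24236000 N


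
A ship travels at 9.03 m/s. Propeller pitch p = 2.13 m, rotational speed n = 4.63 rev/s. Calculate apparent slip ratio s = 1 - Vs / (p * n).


Formula: s = 1 - Vs / (p * n)
Step 1 — p * n = 2.13 * 4.63 = 9.8619
Step 2 — Vs / (p*n) = 9.03 / 9.8619 = 0.915645 (6 d.p.)
Step 3 — s = 1 - 0.915645 = 0.084355

0.084355


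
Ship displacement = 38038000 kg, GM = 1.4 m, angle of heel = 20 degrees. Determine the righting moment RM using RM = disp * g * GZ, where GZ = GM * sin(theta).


Formula: GZ = GM * sin(theta); RM = disp * g * GZ
Step 1 — GZ = 1.4 * sin(20°) = 1.4 * 0.34202 = 0.478828 m
Step 2 — RM = 38038000 * 9.81 * 0.478828 ≈ 178680000 N·m (5 s.f.)

178680000 N·m


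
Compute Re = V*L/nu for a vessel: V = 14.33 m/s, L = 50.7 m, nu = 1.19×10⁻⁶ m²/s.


Formula: Re = V * L / nu
Step 1 — V * L = 14.33 * 50.7 = 726.531 m^2/s
Step 2 — Re = 726.531 / 1.19e-6 = 6.11e+08

6.11e+08


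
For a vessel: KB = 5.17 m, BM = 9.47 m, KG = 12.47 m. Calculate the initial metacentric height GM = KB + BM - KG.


Formula: GM = KB + BM - KG
Step 1 — KM = KB + BM = 5.17 + 9.47 = 14.64 m
Step 2 — GM = KM - KG = 14.64 - 12.47 = 2.17 m

2.17 m


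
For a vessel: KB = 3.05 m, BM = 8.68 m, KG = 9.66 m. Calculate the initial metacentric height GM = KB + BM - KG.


Formula: GM = KB + BM - KG
Step 1 — KM = KB + BM = 3.05 + 8.68 = 11.73 m
Step 2 — GM = KM - KG = 11.73 - 9.66 = 2.07 m

2.07 m


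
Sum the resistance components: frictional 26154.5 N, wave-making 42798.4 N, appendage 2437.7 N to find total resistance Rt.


Formula: Rt = Rf + Rw + Ra
Substituting: Rt = 26154.5 + 42798.4 + 2437.7
Result: Rt = 71390.6 N

71390.6 N


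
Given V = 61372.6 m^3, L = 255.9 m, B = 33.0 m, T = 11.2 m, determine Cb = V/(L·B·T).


Formula: Cb = V / (L * B * T)
Step 1 — L * B * T = 255.9 * 33.0 * 11.2 = 94580.64 m^3
Step 2 — Cb = 61372.6 / 94580.64 ≈ 0.64889 (5 s.f.)

0.64889


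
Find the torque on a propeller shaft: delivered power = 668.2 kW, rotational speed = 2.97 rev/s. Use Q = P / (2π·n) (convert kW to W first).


Formula: Q = P_W / (2 * pi * n)
Step 1 — P_W = 668.2 kW * 1000 = 668200.0 W
Step 2 — 2 * pi * n = 2 * pi * 2.97 = 18.66106
Step 3 — Q = 668200.0 / 18.66106 ≈ 35807 N·m (5 s.f.)

35807 N·m


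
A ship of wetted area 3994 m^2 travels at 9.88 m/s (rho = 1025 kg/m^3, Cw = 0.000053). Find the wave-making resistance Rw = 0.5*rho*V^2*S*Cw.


Formula: Rw = 0.5 * rho * V^2 * S * Cw
Step 1 — V^2 = 9.88^2 = 97.6144
Step 2 — 0.5 * rho * V^2 = 0.5 * 1025 * 97.6144 = 50027.38
Step 3 — Rw = 50027.38 * 3994 * 0.000053 ≈ 10590 N (5 s.f.)

10590 N


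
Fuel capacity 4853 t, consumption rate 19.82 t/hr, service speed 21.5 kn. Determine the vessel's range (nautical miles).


Formula: endurance = fuel / rate; range = endurance * speed
Step 1 — endurance = 4853 / 19.82 = 244.8537 hours
Step 2 — range = 244.8537 * 21.5 ≈ 5264.4 nautical miles (5 s.f.)

5264.4 NM


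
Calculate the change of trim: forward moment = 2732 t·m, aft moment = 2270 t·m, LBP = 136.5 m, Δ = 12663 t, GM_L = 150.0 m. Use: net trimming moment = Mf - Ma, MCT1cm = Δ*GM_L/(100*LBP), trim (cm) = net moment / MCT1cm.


Formula: net trimming moment = Mf - Ma; MCT1cm = Δ*GM_L/(100*LBP); trim = net moment / MCT1cm
Step 1 — net trimming moment = 2732 - 2270 = 462 t·m
Step 2 — MCT1cm = 12663 * 150.0 / (100 * 136.5) = 139.1538 t·m/cm
Step 3 — trim = 462 / 139.1538 ≈ 3.3201 cm (5 s.f.)

3.3201 cm


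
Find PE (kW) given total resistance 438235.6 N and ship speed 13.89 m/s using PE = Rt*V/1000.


Formula: PE = Rt * V / 1000 (kW)
Step 1 — PE (W) = 438235.6 * 13.89 = 6087092.484 W
Step 2 — PE (kW) = 6087092.484 / 1000 ≈ 6087.1 kW (5 s.f.)

6087.1 kW


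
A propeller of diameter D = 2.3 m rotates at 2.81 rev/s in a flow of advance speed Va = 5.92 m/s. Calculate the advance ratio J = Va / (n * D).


Formula: J = Va / (n * D)
Step 1 — n * D = 2.81 * 2.3 = 6.463
Step 2 — J = 5.92 / 6.463 ≈ 0.91598 (5 s.f.)

0.91598


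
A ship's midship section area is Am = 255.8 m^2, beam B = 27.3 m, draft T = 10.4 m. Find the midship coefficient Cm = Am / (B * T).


Formula: Cm = Am / (B * T)
Step 1 — B * T = 27.3 * 10.4 = 283.92 m^2
Step 2 — Cm = 255.8 / 283.92 ≈ 0.90096 (5 s.f.)

0.90096


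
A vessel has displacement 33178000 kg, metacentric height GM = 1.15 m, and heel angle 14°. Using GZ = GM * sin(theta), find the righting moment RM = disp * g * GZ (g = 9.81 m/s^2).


Formula: GZ = GM * sin(theta); RM = disp * g * GZ
Step 1 — GZ = 1.15 * sin(14°) = 1.15 * 0.241922 = 0.27821 m
Step 2 — RM = 33178000 * 9.81 * 0.27821 ≈ 90551000 N·m (5 s.f.)

90551000 N·m


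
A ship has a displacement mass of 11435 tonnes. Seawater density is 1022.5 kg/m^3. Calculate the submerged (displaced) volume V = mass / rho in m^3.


Formula: V = mass / rho
Step 1 — convert tonnes to kg: 11435 t * 1000 = 11435000 kg
Step 2 — V = 11435000 / 1022.5 ≈ 11183 m^3 (5 s.f.)

11183 m^3


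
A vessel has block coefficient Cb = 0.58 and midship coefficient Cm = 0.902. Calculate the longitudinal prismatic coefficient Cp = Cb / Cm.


Formula: Cp = Cb / Cm
Substituting: Cp = 0.58 / 0.902
Result: Cp ≈ 0.64302 (5 s.f.)

0.64302


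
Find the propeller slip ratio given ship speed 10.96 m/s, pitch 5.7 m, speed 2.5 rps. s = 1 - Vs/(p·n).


Formula: s = 1 - Vs / (p * n)
Step 1 — p * n = 5.7 * 2.5 = 14.25
Step 2 — Vs / (p*n) = 10.96 / 14.25 = 0.769123 (6 d.p.)
Step 3 — s = 1 - 0.769123 = 0.230877

0.230877


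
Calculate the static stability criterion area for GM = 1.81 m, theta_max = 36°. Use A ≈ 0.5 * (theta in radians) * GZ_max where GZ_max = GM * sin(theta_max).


Formula: GZ_max = GM * sin(theta); Area = 0.5 * theta_rad * GZ_max
Step 1 — GZ_max = 1.81 * sin(36°) = 1.81 * 0.587785 = 1.063891 m
Step 2 — theta_rad = 36 * pi/180 = 0.628319 rad
Step 3 — Area = 0.5 * 0.628319 * 1.063891 ≈ 0.33423 m·rad (5 s.f.)

0.33423 m·rad


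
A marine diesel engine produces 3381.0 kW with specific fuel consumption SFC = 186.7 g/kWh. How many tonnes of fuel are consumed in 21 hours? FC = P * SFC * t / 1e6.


Formula: FC (tonnes) = P * SFC * t / 1,000,000
Step 1 — P * SFC * t = 3381.0 * 186.7 * 21 = 13255886.7 g
Step 2 — FC (tonnes) = 13255886.7 / 1,000,000 ≈ 13.256 tonnes (5 s.f.)

13.256 tonnes


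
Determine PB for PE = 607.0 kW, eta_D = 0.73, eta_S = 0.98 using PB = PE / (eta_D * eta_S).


Formula: PB = PE / (eta_D * eta_S)
Step 1 — combined efficiency = eta_D * eta_S = 0.73 * 0.98 = 0.7154
Step 2 — PB = 607.0 / 0.7154 ≈ 848.48 kW (5 s.f.)

848.48 kW
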